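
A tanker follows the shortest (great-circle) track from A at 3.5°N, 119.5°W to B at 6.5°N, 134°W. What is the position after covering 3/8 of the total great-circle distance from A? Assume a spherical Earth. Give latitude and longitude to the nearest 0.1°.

Write both endpoints as unit vectors p₁, p₂ with components (cos φ cos λ, cos φ sin λ, sin φ).
The central angle between the endpoints is δ = arccos(p₁·p₂) ≈ 0.257 rad (14.8°).
Interpolate at f = 3/8 with slerp weights a = sin((1−f)δ)/sin δ ≈ 0.629, b = sin(fδ)/sin δ ≈ 0.379.
p = a·p₁ + b·p₂ ≈ (-0.571, -0.817, 0.081); φ = arcsin(p_z) ≈ 4.66°, λ = atan2(p_y, p_x) ≈ -124.92°.

≈ 4.7°N, 124.9°W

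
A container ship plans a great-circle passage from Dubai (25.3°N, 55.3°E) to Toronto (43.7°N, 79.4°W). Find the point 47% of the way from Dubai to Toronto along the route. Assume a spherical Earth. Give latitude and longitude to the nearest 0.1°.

≈ (58.7°N, 8.3°E)

The haversine formula gives a central angle δ ≈ 1.736 rad (99.5°) between the endpoints.
Interpolate at f = 0.47 with slerp weights a = sin((1−f)δ)/sin δ ≈ 0.807, b = sin(fδ)/sin δ ≈ 0.738.
p = a·p₁ + b·p₂ ≈ (0.513, 0.075, 0.855); φ = arcsin(p_z) ≈ 58.75°, λ = atan2(p_y, p_x) ≈ 8.29°.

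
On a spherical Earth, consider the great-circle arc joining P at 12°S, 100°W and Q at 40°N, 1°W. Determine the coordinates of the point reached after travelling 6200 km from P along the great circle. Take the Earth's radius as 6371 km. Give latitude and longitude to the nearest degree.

≈ 23°N, 56°W

The haversine formula gives a central angle δ ≈ 1.824 rad (104.5°) between the endpoints. The total great-circle distance is δ·R ≈ 1.824 × 6371 ≈ 11623 km, so the target fraction is f = 6200/11623 ≈ 0.533.
Interpolate at f ≈ 0.533 with slerp weights a = sin((1−f)δ)/sin δ ≈ 0.777, b = sin(fδ)/sin δ ≈ 0.854.
p = a·p₁ + b·p₂ ≈ (0.522, -0.760, 0.387); φ = arcsin(p_z) ≈ 22.79°, λ = atan2(p_y, p_x) ≈ -55.50°.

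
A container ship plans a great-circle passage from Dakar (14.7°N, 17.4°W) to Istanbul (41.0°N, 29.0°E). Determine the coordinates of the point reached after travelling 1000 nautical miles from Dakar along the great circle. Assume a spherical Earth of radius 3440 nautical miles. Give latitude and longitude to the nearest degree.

≈ 26°N, 4°W

Write both endpoints as unit vectors p₁, p₂ with components (cos φ cos λ, cos φ sin λ, sin φ).
The central angle between the endpoints is δ = arccos(p₁·p₂) ≈ 0.837 rad (47.9°). The total great-circle distance is δ·R ≈ 0.837 × 3440 ≈ 2878 nmi, so the target fraction is f = 1000/2878 ≈ 0.347.
Interpolate at f ≈ 0.347 with slerp weights a = sin((1−f)δ)/sin δ ≈ 0.699, b = sin(fδ)/sin δ ≈ 0.386.
p = a·p₁ + b·p₂ ≈ (0.900, -0.061, 0.431); φ = arcsin(p_z) ≈ 25.52°, λ = atan2(p_y, p_x) ≈ -3.88°.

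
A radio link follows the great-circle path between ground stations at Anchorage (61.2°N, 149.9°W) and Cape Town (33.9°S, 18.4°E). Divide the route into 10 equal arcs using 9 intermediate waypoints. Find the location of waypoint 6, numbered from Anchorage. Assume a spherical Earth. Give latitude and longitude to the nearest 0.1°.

≈ 25.8°N, 6.9°E

Convert each endpoint to a unit vector on the sphere (x = cos φ cos λ, y = cos φ sin λ, z = sin φ).
The central angle between the endpoints is δ = arccos(p₁·p₂) ≈ 2.647 rad (151.7°).
Interpolate at f = 6/10 with slerp weights a = sin((1−f)δ)/sin δ ≈ 1.838, b = sin(fδ)/sin δ ≈ 2.108.
p = a·p₁ + b·p₂ ≈ (0.894, 0.108, 0.435); φ = arcsin(p_z) ≈ 25.78°, λ = atan2(p_y, p_x) ≈ 6.90°.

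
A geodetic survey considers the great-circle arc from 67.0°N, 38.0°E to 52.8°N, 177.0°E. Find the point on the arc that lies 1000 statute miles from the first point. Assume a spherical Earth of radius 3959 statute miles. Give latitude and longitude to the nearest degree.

Convert each endpoint to a unit vector on the sphere (x = cos φ cos λ, y = cos φ sin λ, z = sin φ).
The central angle between the endpoints is δ = arccos(p₁·p₂) ≈ 0.983 rad (56.3°). The total great-circle distance is δ·R ≈ 0.983 × 3959 ≈ 3890 mi, so the target fraction is f = 1000/3890 ≈ 0.257.
Interpolate at f ≈ 0.257 with slerp weights a = sin((1−f)δ)/sin δ ≈ 0.802, b = sin(fδ)/sin δ ≈ 0.300.
p = a·p₁ + b·p₂ ≈ (0.065, 0.202, 0.977); φ = arcsin(p_z) ≈ 77.72°, λ = atan2(p_y, p_x) ≈ 72.08°.

≈ 78°N, 72°E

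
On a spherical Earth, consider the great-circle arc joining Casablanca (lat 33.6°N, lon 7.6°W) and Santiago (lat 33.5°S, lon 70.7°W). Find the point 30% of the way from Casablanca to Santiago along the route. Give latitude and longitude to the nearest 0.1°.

≈ lat 14.0°N, lon 27.9°W

From cos δ = sin φ₁ sin φ₂ + cos φ₁ cos φ₂ cos Δλ, the central angle is δ ≈ 1.562 rad (89.5°).
Interpolate at f = 0.30 with slerp weights a = sin((1−f)δ)/sin δ ≈ 0.888, b = sin(fδ)/sin δ ≈ 0.452.
p = a·p₁ + b·p₂ ≈ (0.858, -0.453, 0.242); φ = arcsin(p_z) ≈ 14.02°, λ = atan2(p_y, p_x) ≈ -27.85°.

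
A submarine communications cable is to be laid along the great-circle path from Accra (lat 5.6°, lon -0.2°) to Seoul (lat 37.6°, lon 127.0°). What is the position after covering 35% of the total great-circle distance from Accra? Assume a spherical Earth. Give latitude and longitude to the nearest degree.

≈ lat 32°, lon 32°

The haversine formula gives a central angle δ ≈ 2.001 rad (114.7°) between the endpoints.
Interpolate at f = 0.35 with slerp weights a = sin((1−f)δ)/sin δ ≈ 1.060, b = sin(fδ)/sin δ ≈ 0.709.
p = a·p₁ + b·p₂ ≈ (0.717, 0.445, 0.536); φ = arcsin(p_z) ≈ 32.42°, λ = atan2(p_y, p_x) ≈ 31.82°.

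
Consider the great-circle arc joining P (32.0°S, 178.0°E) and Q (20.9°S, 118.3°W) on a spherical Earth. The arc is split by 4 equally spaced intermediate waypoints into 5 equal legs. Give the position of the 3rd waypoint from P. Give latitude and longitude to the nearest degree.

Convert each endpoint to a unit vector on the sphere (x = cos φ cos λ, y = cos φ sin λ, z = sin φ).
The central angle between the endpoints is δ = arccos(p₁·p₂) ≈ 1.000 rad (57.3°).
Interpolate at f = 3/5 with slerp weights a = sin((1−f)δ)/sin δ ≈ 0.463, b = sin(fδ)/sin δ ≈ 0.671.
p = a·p₁ + b·p₂ ≈ (-0.689, -0.538, -0.485); φ = arcsin(p_z) ≈ -28.99°, λ = atan2(p_y, p_x) ≈ -142.02°.

≈ (29°S, 142°W)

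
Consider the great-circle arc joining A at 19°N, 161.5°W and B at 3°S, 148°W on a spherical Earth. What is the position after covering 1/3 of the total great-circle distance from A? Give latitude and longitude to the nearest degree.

The haversine formula gives a central angle δ ≈ 0.449 rad (25.7°) between the endpoints.
Interpolate at f = 1/3 with slerp weights a = sin((1−f)δ)/sin δ ≈ 0.679, b = sin(fδ)/sin δ ≈ 0.343.
p = a·p₁ + b·p₂ ≈ (-0.900, -0.386, 0.203); φ = arcsin(p_z) ≈ 11.72°, λ = atan2(p_y, p_x) ≈ -156.81°.

≈ 12°N, 157°W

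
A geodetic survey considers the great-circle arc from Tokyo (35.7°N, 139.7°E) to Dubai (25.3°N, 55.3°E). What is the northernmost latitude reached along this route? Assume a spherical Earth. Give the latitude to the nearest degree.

The great circle lies in the plane with unit normal n̂ = (p₁ × p₂)/|p₁ × p₂|.
Here n̂_z ≈ -0.772; the vertex latitude is φ_max = arccos|n̂_z| ≈ 39.5°.

≈ 40°N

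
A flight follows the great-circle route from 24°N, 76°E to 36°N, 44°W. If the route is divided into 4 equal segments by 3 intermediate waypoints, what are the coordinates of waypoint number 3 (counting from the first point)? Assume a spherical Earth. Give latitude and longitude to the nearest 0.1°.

From cos δ = sin φ₁ sin φ₂ + cos φ₁ cos φ₂ cos Δλ, the central angle is δ ≈ 1.702 rad (97.5°).
Interpolate at f = 3/4 with slerp weights a = sin((1−f)δ)/sin δ ≈ 0.416, b = sin(fδ)/sin δ ≈ 0.965.
p = a·p₁ + b·p₂ ≈ (0.654, -0.173, 0.737); φ = arcsin(p_z) ≈ 47.44°, λ = atan2(p_y, p_x) ≈ -14.86°.

≈ 47.4°N, 14.9°W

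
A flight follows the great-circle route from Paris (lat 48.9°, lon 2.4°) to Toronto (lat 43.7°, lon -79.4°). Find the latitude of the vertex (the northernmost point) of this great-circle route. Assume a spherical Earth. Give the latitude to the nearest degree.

≈ 54°

The great circle lies in the plane with unit normal n̂ = (p₁ × p₂)/|p₁ × p₂|.
Here n̂_z ≈ -0.582; the vertex latitude is φ_max = arccos|n̂_z| ≈ 54.4°.
Check via Clairaut: cos φ_max = |cos φ₁| · sin C = cos(48.9°)·sin(62.3°) ≈ 0.582, again giving ≈ 54.4°.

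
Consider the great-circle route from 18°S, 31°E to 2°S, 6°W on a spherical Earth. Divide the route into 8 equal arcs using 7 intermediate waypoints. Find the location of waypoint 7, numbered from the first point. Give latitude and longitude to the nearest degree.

Convert each endpoint to a unit vector on the sphere (x = cos φ cos λ, y = cos φ sin λ, z = sin φ).
The central angle between the endpoints is δ = arccos(p₁·p₂) ≈ 0.692 rad (39.7°).
Interpolate at f = 7/8 with slerp weights a = sin((1−f)δ)/sin δ ≈ 0.135, b = sin(fδ)/sin δ ≈ 0.892.
p = a·p₁ + b·p₂ ≈ (0.997, -0.027, -0.073); φ = arcsin(p_z) ≈ -4.18°, λ = atan2(p_y, p_x) ≈ -1.54°.

≈ 4°S, 2°W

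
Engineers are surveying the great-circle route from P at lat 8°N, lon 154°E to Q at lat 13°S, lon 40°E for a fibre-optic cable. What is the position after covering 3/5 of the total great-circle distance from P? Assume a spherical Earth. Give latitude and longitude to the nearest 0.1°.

Write both endpoints as unit vectors p₁, p₂ with components (cos φ cos λ, cos φ sin λ, sin φ).
The central angle between the endpoints is δ = arccos(p₁·p₂) ≈ 2.008 rad (115.1°).
Interpolate at f = 3/5 with slerp weights a = sin((1−f)δ)/sin δ ≈ 0.795, b = sin(fδ)/sin δ ≈ 1.031.
p = a·p₁ + b·p₂ ≈ (0.062, 0.991, -0.121); φ = arcsin(p_z) ≈ -6.97°, λ = atan2(p_y, p_x) ≈ 86.40°.

≈ lat 7.0°S, lon 86.4°E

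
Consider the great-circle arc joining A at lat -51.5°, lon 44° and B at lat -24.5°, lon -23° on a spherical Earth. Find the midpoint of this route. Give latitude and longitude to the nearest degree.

Write both endpoints as unit vectors p₁, p₂ with components (cos φ cos λ, cos φ sin λ, sin φ).
The central angle between the endpoints is δ = arccos(p₁·p₂) ≈ 0.993 rad (56.9°).
Interpolate at f = 1/2 with slerp weights a = sin((1−f)δ)/sin δ ≈ 0.569, b = sin(fδ)/sin δ ≈ 0.569.
p = a·p₁ + b·p₂ ≈ (0.731, 0.044, -0.681); φ = arcsin(p_z) ≈ -42.92°, λ = atan2(p_y, p_x) ≈ 3.42°.

≈ lat -43°, lon 3°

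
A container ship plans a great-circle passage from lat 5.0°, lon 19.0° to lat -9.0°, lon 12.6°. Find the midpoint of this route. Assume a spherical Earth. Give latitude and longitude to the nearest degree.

≈ lat -2°, lon 16°

Convert each endpoint to a unit vector on the sphere (x = cos φ cos λ, y = cos φ sin λ, z = sin φ).
The central angle between the endpoints is δ = arccos(p₁·p₂) ≈ 0.269 rad (15.4°).
Interpolate at f = 1/2 with slerp weights a = sin((1−f)δ)/sin δ ≈ 0.505, b = sin(fδ)/sin δ ≈ 0.505.
p = a·p₁ + b·p₂ ≈ (0.962, 0.272, -0.035); φ = arcsin(p_z) ≈ -2.00°, λ = atan2(p_y, p_x) ≈ 15.81°.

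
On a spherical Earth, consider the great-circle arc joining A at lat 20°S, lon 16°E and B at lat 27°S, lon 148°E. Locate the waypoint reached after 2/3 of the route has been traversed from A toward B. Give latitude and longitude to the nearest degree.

≈ lat 45°S, lon 106°E

Convert each endpoint to a unit vector on the sphere (x = cos φ cos λ, y = cos φ sin λ, z = sin φ).
The central angle between the endpoints is δ = arccos(p₁·p₂) ≈ 1.988 rad (113.9°).
Interpolate at f = 2/3 with slerp weights a = sin((1−f)δ)/sin δ ≈ 0.673, b = sin(fδ)/sin δ ≈ 1.061.
p = a·p₁ + b·p₂ ≈ (-0.194, 0.675, -0.712); φ = arcsin(p_z) ≈ -45.38°, λ = atan2(p_y, p_x) ≈ 106.02°.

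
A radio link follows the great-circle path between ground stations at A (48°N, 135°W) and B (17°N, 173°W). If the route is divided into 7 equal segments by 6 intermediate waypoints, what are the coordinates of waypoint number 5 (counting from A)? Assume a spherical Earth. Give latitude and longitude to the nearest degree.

≈ (27°N, 165°W)

The haversine formula gives a central angle δ ≈ 0.765 rad (43.8°) between the endpoints.
Interpolate at f = 5/7 with slerp weights a = sin((1−f)δ)/sin δ ≈ 0.313, b = sin(fδ)/sin δ ≈ 0.750.
p = a·p₁ + b·p₂ ≈ (-0.860, -0.236, 0.452); φ = arcsin(p_z) ≈ 26.87°, λ = atan2(p_y, p_x) ≈ -164.69°.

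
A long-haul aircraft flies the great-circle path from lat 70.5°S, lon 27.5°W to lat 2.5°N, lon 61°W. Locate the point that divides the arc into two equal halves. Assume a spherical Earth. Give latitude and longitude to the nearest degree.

≈ lat 35°S, lon 53°W

Write both endpoints as unit vectors p₁, p₂ with components (cos φ cos λ, cos φ sin λ, sin φ).
The central angle between the endpoints is δ = arccos(p₁·p₂) ≈ 1.332 rad (76.3°).
Interpolate at f = 1/2 with slerp weights a = sin((1−f)δ)/sin δ ≈ 0.636, b = sin(fδ)/sin δ ≈ 0.636.
p = a·p₁ + b·p₂ ≈ (0.496, -0.654, -0.572); φ = arcsin(p_z) ≈ -34.86°, λ = atan2(p_y, p_x) ≈ -52.79°.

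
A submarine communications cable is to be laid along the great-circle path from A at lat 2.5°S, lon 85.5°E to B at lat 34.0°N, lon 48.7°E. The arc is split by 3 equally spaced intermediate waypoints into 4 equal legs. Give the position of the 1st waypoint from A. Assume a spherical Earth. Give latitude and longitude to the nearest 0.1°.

The haversine formula gives a central angle δ ≈ 0.878 rad (50.3°) between the endpoints.
Interpolate at f = 1/4 with slerp weights a = sin((1−f)δ)/sin δ ≈ 0.795, b = sin(fδ)/sin δ ≈ 0.283.
p = a·p₁ + b·p₂ ≈ (0.217, 0.968, 0.124); φ = arcsin(p_z) ≈ 7.10°, λ = atan2(p_y, p_x) ≈ 77.36°.

≈ lat 7.1°N, lon 77.4°E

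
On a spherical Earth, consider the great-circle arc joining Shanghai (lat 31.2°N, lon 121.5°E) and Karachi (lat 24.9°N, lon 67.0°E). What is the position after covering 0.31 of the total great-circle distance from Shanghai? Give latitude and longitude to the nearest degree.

Write both endpoints as unit vectors p₁, p₂ with components (cos φ cos λ, cos φ sin λ, sin φ).
The central angle between the endpoints is δ = arccos(p₁·p₂) ≈ 0.838 rad (48.0°).
Interpolate at f = 0.31 with slerp weights a = sin((1−f)δ)/sin δ ≈ 0.735, b = sin(fδ)/sin δ ≈ 0.346.
p = a·p₁ + b·p₂ ≈ (-0.206, 0.825, 0.526); φ = arcsin(p_z) ≈ 31.76°, λ = atan2(p_y, p_x) ≈ 104.03°.

≈ lat 32°N, lon 104°E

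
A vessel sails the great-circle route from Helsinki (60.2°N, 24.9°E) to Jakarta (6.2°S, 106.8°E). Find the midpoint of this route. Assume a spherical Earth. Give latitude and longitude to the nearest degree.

≈ 33°N, 82°E

From cos δ = sin φ₁ sin φ₂ + cos φ₁ cos φ₂ cos Δλ, the central angle is δ ≈ 1.595 rad (91.4°).
Interpolate at f = 1/2 with slerp weights a = sin((1−f)δ)/sin δ ≈ 0.716, b = sin(fδ)/sin δ ≈ 0.716.
p = a·p₁ + b·p₂ ≈ (0.117, 0.831, 0.544); φ = arcsin(p_z) ≈ 32.94°, λ = atan2(p_y, p_x) ≈ 81.99°.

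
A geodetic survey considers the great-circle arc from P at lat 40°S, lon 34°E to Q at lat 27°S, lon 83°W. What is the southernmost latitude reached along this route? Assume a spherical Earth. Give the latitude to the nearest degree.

The great circle lies in the plane with unit normal n̂ = (p₁ × p₂)/|p₁ × p₂|.
Here n̂_z ≈ -0.608; the vertex latitude is φ_max = arccos|n̂_z| ≈ 52.5°.
Check via Clairaut: cos φ_max = |cos φ₁| · sin C = cos(40.0°)·sin(127.4°) ≈ 0.608, again giving ≈ 52.5°.

≈ 53°S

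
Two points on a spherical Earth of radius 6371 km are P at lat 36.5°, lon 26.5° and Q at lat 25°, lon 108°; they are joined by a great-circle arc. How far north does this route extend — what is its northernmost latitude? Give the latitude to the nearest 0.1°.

≈ 39.5°

The great circle lies in the plane with unit normal n̂ = (p₁ × p₂)/|p₁ × p₂|.
Here n̂_z ≈ +0.772; the vertex latitude is φ_max = arccos|n̂_z| ≈ 39.5°.
Check via Clairaut: cos φ_max = |cos φ₁| · sin C = cos(36.5°)·sin(73.8°) ≈ 0.772, again giving ≈ 39.5°.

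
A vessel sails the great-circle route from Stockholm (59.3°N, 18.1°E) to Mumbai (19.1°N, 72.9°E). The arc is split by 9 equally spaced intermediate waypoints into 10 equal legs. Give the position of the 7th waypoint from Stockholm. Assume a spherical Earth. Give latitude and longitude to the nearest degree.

≈ 33°N, 63°E

Convert each endpoint to a unit vector on the sphere (x = cos φ cos λ, y = cos φ sin λ, z = sin φ).
The central angle between the endpoints is δ = arccos(p₁·p₂) ≈ 0.977 rad (56.0°).
Interpolate at f = 7/10 with slerp weights a = sin((1−f)δ)/sin δ ≈ 0.349, b = sin(fδ)/sin δ ≈ 0.762.
p = a·p₁ + b·p₂ ≈ (0.381, 0.744, 0.549); φ = arcsin(p_z) ≈ 33.31°, λ = atan2(p_y, p_x) ≈ 62.88°.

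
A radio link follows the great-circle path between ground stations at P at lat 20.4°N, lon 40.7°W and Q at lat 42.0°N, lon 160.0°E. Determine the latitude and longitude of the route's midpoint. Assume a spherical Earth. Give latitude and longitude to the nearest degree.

Write both endpoints as unit vectors p₁, p₂ with components (cos φ cos λ, cos φ sin λ, sin φ).
The central angle between the endpoints is δ = arccos(p₁·p₂) ≈ 2.002 rad (114.7°).
Interpolate at f = 1/2 with slerp weights a = sin((1−f)δ)/sin δ ≈ 0.927, b = sin(fδ)/sin δ ≈ 0.927.
p = a·p₁ + b·p₂ ≈ (0.011, -0.331, 0.944); φ = arcsin(p_z) ≈ 70.66°, λ = atan2(p_y, p_x) ≈ -88.03°.

≈ lat 71°N, lon 88°W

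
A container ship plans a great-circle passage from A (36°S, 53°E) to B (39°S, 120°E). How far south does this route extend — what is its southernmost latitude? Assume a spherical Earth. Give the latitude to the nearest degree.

≈ 43°S

The great circle lies in the plane with unit normal n̂ = (p₁ × p₂)/|p₁ × p₂|.
Here n̂_z ≈ +0.734; the vertex latitude is φ_max = arccos|n̂_z| ≈ 42.7°.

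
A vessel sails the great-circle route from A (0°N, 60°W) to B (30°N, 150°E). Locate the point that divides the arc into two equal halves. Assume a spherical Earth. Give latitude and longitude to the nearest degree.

≈ (45°N, 120°W)

The haversine formula gives a central angle δ ≈ 2.419 rad (138.6°) between the endpoints.
Interpolate at f = 1/2 with slerp weights a = sin((1−f)δ)/sin δ ≈ 1.414, b = sin(fδ)/sin δ ≈ 1.414.
p = a·p₁ + b·p₂ ≈ (-0.354, -0.612, 0.707); φ = arcsin(p_z) ≈ 45.00°, λ = atan2(p_y, p_x) ≈ -120.00°.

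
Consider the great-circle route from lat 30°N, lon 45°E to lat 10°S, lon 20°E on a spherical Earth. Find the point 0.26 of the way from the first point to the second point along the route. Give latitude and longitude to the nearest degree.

≈ lat 20°N, lon 38°E

Write both endpoints as unit vectors p₁, p₂ with components (cos φ cos λ, cos φ sin λ, sin φ).
The central angle between the endpoints is δ = arccos(p₁·p₂) ≈ 0.815 rad (46.7°).
Interpolate at f = 0.26 with slerp weights a = sin((1−f)δ)/sin δ ≈ 0.779, b = sin(fδ)/sin δ ≈ 0.289.
p = a·p₁ + b·p₂ ≈ (0.745, 0.575, 0.340); φ = arcsin(p_z) ≈ 19.85°, λ = atan2(p_y, p_x) ≈ 37.65°.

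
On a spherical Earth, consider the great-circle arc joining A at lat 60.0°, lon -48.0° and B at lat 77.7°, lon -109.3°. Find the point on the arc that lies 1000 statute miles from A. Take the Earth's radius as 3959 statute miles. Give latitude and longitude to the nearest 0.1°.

≈ lat 72.1°, lon -68.2°

Write both endpoints as unit vectors p₁, p₂ with components (cos φ cos λ, cos φ sin λ, sin φ).
The central angle between the endpoints is δ = arccos(p₁·p₂) ≈ 0.457 rad (26.2°). The total great-circle distance is δ·R ≈ 0.457 × 3959 ≈ 1810 mi, so the target fraction is f = 1000/1810 ≈ 0.552.
Interpolate at f ≈ 0.552 with slerp weights a = sin((1−f)δ)/sin δ ≈ 0.460, b = sin(fδ)/sin δ ≈ 0.566.
p = a·p₁ + b·p₂ ≈ (0.114, -0.285, 0.952); φ = arcsin(p_z) ≈ 72.13°, λ = atan2(p_y, p_x) ≈ -68.17°.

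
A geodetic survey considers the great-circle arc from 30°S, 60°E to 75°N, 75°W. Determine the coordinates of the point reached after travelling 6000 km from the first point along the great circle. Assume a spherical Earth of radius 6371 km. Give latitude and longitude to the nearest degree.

≈ 23°N, 48°E

Convert each endpoint to a unit vector on the sphere (x = cos φ cos λ, y = cos φ sin λ, z = sin φ).
The central angle between the endpoints is δ = arccos(p₁·p₂) ≈ 2.267 rad (129.9°). The total great-circle distance is δ·R ≈ 2.267 × 6371 ≈ 14444 km, so the target fraction is f = 6000/14444 ≈ 0.415.
Interpolate at f ≈ 0.415 with slerp weights a = sin((1−f)δ)/sin δ ≈ 1.264, b = sin(fδ)/sin δ ≈ 1.054.
p = a·p₁ + b·p₂ ≈ (0.618, 0.685, 0.386); φ = arcsin(p_z) ≈ 22.70°, λ = atan2(p_y, p_x) ≈ 47.93°.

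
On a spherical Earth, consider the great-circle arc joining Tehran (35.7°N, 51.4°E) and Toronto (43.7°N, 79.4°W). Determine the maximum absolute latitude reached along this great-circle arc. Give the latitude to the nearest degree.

≈ 64°N

The great circle lies in the plane with unit normal n̂ = (p₁ × p₂)/|p₁ × p₂|.
Here n̂_z ≈ -0.445; the vertex latitude is φ_max = arccos|n̂_z| ≈ 63.6°.
Check via Clairaut: cos φ_max = |cos φ₁| · sin C = cos(35.7°)·sin(33.2°) ≈ 0.445, again giving ≈ 63.6°.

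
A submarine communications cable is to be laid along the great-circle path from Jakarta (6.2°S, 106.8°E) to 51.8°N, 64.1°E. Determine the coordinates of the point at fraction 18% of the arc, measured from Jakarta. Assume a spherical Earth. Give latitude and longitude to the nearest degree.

≈ 5°N, 101°E

The haversine formula gives a central angle δ ≈ 1.195 rad (68.5°) between the endpoints.
Interpolate at f = 0.18 with slerp weights a = sin((1−f)δ)/sin δ ≈ 0.893, b = sin(fδ)/sin δ ≈ 0.229.
p = a·p₁ + b·p₂ ≈ (-0.195, 0.977, 0.084); φ = arcsin(p_z) ≈ 4.81°, λ = atan2(p_y, p_x) ≈ 101.26°.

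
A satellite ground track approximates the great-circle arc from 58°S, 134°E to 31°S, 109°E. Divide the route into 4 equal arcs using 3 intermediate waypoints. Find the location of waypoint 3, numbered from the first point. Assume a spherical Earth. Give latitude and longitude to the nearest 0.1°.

≈ 38.2°S, 113.3°E

Convert each endpoint to a unit vector on the sphere (x = cos φ cos λ, y = cos φ sin λ, z = sin φ).
The central angle between the endpoints is δ = arccos(p₁·p₂) ≈ 0.558 rad (32.0°).
Interpolate at f = 3/4 with slerp weights a = sin((1−f)δ)/sin δ ≈ 0.263, b = sin(fδ)/sin δ ≈ 0.767.
p = a·p₁ + b·p₂ ≈ (-0.311, 0.722, -0.618); φ = arcsin(p_z) ≈ -38.17°, λ = atan2(p_y, p_x) ≈ 113.29°.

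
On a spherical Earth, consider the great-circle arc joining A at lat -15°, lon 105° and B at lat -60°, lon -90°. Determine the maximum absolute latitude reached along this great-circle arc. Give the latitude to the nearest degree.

The great circle lies in the plane with unit normal n̂ = (p₁ × p₂)/|p₁ × p₂|.
Here n̂_z ≈ +0.129; the vertex latitude is φ_max = arccos|n̂_z| ≈ 82.6°.
Check via Clairaut: cos φ_max = |cos φ₁| · sin C = cos(15.0°)·sin(172.3°) ≈ 0.129, again giving ≈ 82.6°.

≈ -83°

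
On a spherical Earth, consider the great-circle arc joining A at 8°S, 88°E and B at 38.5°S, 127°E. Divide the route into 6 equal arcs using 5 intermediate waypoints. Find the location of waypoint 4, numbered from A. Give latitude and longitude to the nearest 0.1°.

≈ 29.6°S, 111.7°E

From cos δ = sin φ₁ sin φ₂ + cos φ₁ cos φ₂ cos Δλ, the central angle is δ ≈ 0.811 rad (46.5°).
Interpolate at f = 4/6 with slerp weights a = sin((1−f)δ)/sin δ ≈ 0.368, b = sin(fδ)/sin δ ≈ 0.710.
p = a·p₁ + b·p₂ ≈ (-0.322, 0.808, -0.493); φ = arcsin(p_z) ≈ -29.55°, λ = atan2(p_y, p_x) ≈ 111.70°.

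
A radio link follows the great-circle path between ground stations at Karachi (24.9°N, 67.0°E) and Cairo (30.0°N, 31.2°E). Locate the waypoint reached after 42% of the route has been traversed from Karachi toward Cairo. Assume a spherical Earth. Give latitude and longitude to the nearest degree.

The haversine formula gives a central angle δ ≈ 0.559 rad (32.0°) between the endpoints.
Interpolate at f = 0.42 with slerp weights a = sin((1−f)δ)/sin δ ≈ 0.601, b = sin(fδ)/sin δ ≈ 0.439.
p = a·p₁ + b·p₂ ≈ (0.538, 0.698, 0.472); φ = arcsin(p_z) ≈ 28.18°, λ = atan2(p_y, p_x) ≈ 52.40°.

≈ 28°N, 52°E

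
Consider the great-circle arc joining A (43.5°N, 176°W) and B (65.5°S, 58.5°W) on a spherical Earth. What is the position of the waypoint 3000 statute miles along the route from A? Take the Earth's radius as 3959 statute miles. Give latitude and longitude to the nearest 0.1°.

Write both endpoints as unit vectors p₁, p₂ with components (cos φ cos λ, cos φ sin λ, sin φ).
The central angle between the endpoints is δ = arccos(p₁·p₂) ≈ 2.442 rad (139.9°). The total great-circle distance is δ·R ≈ 2.442 × 3959 ≈ 9669 mi, so the target fraction is f = 3000/9669 ≈ 0.310.
Interpolate at f ≈ 0.310 with slerp weights a = sin((1−f)δ)/sin δ ≈ 1.543, b = sin(fδ)/sin δ ≈ 1.068.
p = a·p₁ + b·p₂ ≈ (-0.886, -0.456, 0.091); φ = arcsin(p_z) ≈ 5.21°, λ = atan2(p_y, p_x) ≈ -152.77°.

≈ (5.2°N, 152.8°W)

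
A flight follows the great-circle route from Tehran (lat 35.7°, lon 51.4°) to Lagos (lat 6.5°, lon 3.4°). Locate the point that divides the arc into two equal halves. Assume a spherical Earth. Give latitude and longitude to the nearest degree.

≈ lat 23°, lon 25°

Write both endpoints as unit vectors p₁, p₂ with components (cos φ cos λ, cos φ sin λ, sin φ).
The central angle between the endpoints is δ = arccos(p₁·p₂) ≈ 0.920 rad (52.7°).
Interpolate at f = 1/2 with slerp weights a = sin((1−f)δ)/sin δ ≈ 0.558, b = sin(fδ)/sin δ ≈ 0.558.
p = a·p₁ + b·p₂ ≈ (0.836, 0.387, 0.389); φ = arcsin(p_z) ≈ 22.88°, λ = atan2(p_y, p_x) ≈ 24.84°.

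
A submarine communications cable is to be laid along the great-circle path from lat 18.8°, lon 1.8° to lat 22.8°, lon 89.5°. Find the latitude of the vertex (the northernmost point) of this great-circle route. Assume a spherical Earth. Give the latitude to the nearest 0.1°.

The great circle lies in the plane with unit normal n̂ = (p₁ × p₂)/|p₁ × p₂|.
Here n̂_z ≈ +0.883; the vertex latitude is φ_max = arccos|n̂_z| ≈ 28.0°.

≈ 28.0°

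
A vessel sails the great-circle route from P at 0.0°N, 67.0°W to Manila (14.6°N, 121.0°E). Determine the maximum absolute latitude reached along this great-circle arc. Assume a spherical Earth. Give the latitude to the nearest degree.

The great circle lies in the plane with unit normal n̂ = (p₁ × p₂)/|p₁ × p₂|.
Here n̂_z ≈ -0.471; the vertex latitude is φ_max = arccos|n̂_z| ≈ 61.9°.
Check via Clairaut: cos φ_max = |cos φ₁| · sin C = cos(0.0°)·sin(28.1°) ≈ 0.471, again giving ≈ 61.9°.

≈ 62°N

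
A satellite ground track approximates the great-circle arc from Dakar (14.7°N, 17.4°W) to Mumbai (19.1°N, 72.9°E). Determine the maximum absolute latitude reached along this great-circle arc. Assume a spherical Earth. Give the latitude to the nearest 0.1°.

The great circle lies in the plane with unit normal n̂ = (p₁ × p₂)/|p₁ × p₂|.
Here n̂_z ≈ +0.917; the vertex latitude is φ_max = arccos|n̂_z| ≈ 23.5°.
Check via Clairaut: cos φ_max = |cos φ₁| · sin C = cos(14.7°)·sin(71.4°) ≈ 0.917, again giving ≈ 23.5°.

≈ 23.5°N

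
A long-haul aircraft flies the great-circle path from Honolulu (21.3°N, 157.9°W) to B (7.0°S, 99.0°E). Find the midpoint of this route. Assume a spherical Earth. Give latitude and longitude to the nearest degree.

The haversine formula gives a central angle δ ≈ 1.827 rad (104.7°) between the endpoints.
Interpolate at f = 1/2 with slerp weights a = sin((1−f)δ)/sin δ ≈ 0.819, b = sin(fδ)/sin δ ≈ 0.819.
p = a·p₁ + b·p₂ ≈ (-0.834, 0.516, 0.198); φ = arcsin(p_z) ≈ 11.40°, λ = atan2(p_y, p_x) ≈ 148.27°.

≈ (11°N, 148°E)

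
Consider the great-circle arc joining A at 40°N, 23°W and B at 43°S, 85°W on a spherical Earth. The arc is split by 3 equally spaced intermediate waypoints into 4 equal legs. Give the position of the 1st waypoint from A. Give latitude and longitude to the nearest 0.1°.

≈ 19.7°N, 40.1°W

Write both endpoints as unit vectors p₁, p₂ with components (cos φ cos λ, cos φ sin λ, sin φ).
The central angle between the endpoints is δ = arccos(p₁·p₂) ≈ 1.747 rad (100.1°).
Interpolate at f = 1/4 with slerp weights a = sin((1−f)δ)/sin δ ≈ 0.981, b = sin(fδ)/sin δ ≈ 0.430.
p = a·p₁ + b·p₂ ≈ (0.719, -0.607, 0.338); φ = arcsin(p_z) ≈ 19.75°, λ = atan2(p_y, p_x) ≈ -40.15°.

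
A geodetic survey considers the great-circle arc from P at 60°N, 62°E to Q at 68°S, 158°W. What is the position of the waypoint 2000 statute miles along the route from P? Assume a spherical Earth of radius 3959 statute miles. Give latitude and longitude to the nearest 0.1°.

≈ 36.6°N, 88.7°E

Convert each endpoint to a unit vector on the sphere (x = cos φ cos λ, y = cos φ sin λ, z = sin φ).
The central angle between the endpoints is δ = arccos(p₁·p₂) ≈ 2.813 rad (161.2°). The total great-circle distance is δ·R ≈ 2.813 × 3959 ≈ 11136 mi, so the target fraction is f = 2000/11136 ≈ 0.180.
Interpolate at f ≈ 0.180 with slerp weights a = sin((1−f)δ)/sin δ ≈ 2.294, b = sin(fδ)/sin δ ≈ 1.499.
p = a·p₁ + b·p₂ ≈ (0.018, 0.802, 0.597); φ = arcsin(p_z) ≈ 36.63°, λ = atan2(p_y, p_x) ≈ 88.73°.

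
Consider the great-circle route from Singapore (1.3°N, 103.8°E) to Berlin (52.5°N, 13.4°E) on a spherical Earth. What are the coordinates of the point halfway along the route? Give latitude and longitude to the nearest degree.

≈ 35°N, 72°E

Convert each endpoint to a unit vector on the sphere (x = cos φ cos λ, y = cos φ sin λ, z = sin φ).
The central angle between the endpoints is δ = arccos(p₁·p₂) ≈ 1.557 rad (89.2°).
Interpolate at f = 1/2 with slerp weights a = sin((1−f)δ)/sin δ ≈ 0.702, b = sin(fδ)/sin δ ≈ 0.702.
p = a·p₁ + b·p₂ ≈ (0.248, 0.781, 0.573); φ = arcsin(p_z) ≈ 34.97°, λ = atan2(p_y, p_x) ≈ 72.35°.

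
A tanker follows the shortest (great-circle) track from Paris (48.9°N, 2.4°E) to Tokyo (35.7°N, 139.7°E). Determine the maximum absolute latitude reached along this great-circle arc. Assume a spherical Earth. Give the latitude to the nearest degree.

≈ 69°N

The great circle lies in the plane with unit normal n̂ = (p₁ × p₂)/|p₁ × p₂|.
Here n̂_z ≈ +0.362; the vertex latitude is φ_max = arccos|n̂_z| ≈ 68.7°.
Check via Clairaut: cos φ_max = |cos φ₁| · sin C = cos(48.9°)·sin(33.5°) ≈ 0.362, again giving ≈ 68.7°.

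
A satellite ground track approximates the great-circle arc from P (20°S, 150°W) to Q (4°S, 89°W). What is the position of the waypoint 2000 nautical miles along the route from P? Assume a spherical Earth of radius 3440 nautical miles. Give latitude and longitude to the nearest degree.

≈ (13°S, 116°W)

Write both endpoints as unit vectors p₁, p₂ with components (cos φ cos λ, cos φ sin λ, sin φ).
The central angle between the endpoints is δ = arccos(p₁·p₂) ≈ 1.072 rad (61.4°). The total great-circle distance is δ·R ≈ 1.072 × 3440 ≈ 3688 nmi, so the target fraction is f = 2000/3688 ≈ 0.542.
Interpolate at f ≈ 0.542 with slerp weights a = sin((1−f)δ)/sin δ ≈ 0.537, b = sin(fδ)/sin δ ≈ 0.625.
p = a·p₁ + b·p₂ ≈ (-0.426, -0.876, -0.227); φ = arcsin(p_z) ≈ -13.13°, λ = atan2(p_y, p_x) ≈ -115.93°.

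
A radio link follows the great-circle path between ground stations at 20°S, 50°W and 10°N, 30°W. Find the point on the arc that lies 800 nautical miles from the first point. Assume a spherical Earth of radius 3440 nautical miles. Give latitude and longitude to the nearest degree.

≈ 9°S, 42°W

Convert each endpoint to a unit vector on the sphere (x = cos φ cos λ, y = cos φ sin λ, z = sin φ).
The central angle between the endpoints is δ = arccos(p₁·p₂) ≈ 0.626 rad (35.9°). The total great-circle distance is δ·R ≈ 0.626 × 3440 ≈ 2154 nmi, so the target fraction is f = 800/2154 ≈ 0.371.
Interpolate at f ≈ 0.371 with slerp weights a = sin((1−f)δ)/sin δ ≈ 0.655, b = sin(fδ)/sin δ ≈ 0.393.
p = a·p₁ + b·p₂ ≈ (0.731, -0.665, -0.156); φ = arcsin(p_z) ≈ -8.95°, λ = atan2(p_y, p_x) ≈ -42.30°.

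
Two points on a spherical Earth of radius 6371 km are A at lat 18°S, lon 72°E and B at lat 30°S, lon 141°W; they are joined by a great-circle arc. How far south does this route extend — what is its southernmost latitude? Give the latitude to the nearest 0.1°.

The great circle lies in the plane with unit normal n̂ = (p₁ × p₂)/|p₁ × p₂|.
Here n̂_z ≈ +0.531; the vertex latitude is φ_max = arccos|n̂_z| ≈ 57.9°.
Check via Clairaut: cos φ_max = |cos φ₁| · sin C = cos(18.0°)·sin(146.0°) ≈ 0.531, again giving ≈ 57.9°.

≈ 57.9°S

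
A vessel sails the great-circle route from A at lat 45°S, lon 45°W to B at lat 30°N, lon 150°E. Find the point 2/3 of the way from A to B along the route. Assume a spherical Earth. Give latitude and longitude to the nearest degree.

Convert each endpoint to a unit vector on the sphere (x = cos φ cos λ, y = cos φ sin λ, z = sin φ).
The central angle between the endpoints is δ = arccos(p₁·p₂) ≈ 2.809 rad (160.9°).
Interpolate at f = 2/3 with slerp weights a = sin((1−f)δ)/sin δ ≈ 2.463, b = sin(fδ)/sin δ ≈ 2.921.
p = a·p₁ + b·p₂ ≈ (-0.959, 0.033, -0.281); φ = arcsin(p_z) ≈ -16.35°, λ = atan2(p_y, p_x) ≈ 178.02°.

≈ lat 16°S, lon 178°E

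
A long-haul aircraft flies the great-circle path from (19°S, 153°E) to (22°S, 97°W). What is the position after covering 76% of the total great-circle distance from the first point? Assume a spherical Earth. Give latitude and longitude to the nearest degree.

Write both endpoints as unit vectors p₁, p₂ with components (cos φ cos λ, cos φ sin λ, sin φ).
The central angle between the endpoints is δ = arccos(p₁·p₂) ≈ 1.750 rad (100.2°).
Interpolate at f = 0.76 with slerp weights a = sin((1−f)δ)/sin δ ≈ 0.414, b = sin(fδ)/sin δ ≈ 0.987.
p = a·p₁ + b·p₂ ≈ (-0.461, -0.730, -0.505); φ = arcsin(p_z) ≈ -30.30°, λ = atan2(p_y, p_x) ≈ -122.24°.

≈ (30°S, 122°W)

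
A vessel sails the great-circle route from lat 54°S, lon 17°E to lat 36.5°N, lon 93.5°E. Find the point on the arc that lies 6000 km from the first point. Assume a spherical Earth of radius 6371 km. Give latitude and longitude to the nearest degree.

Convert each endpoint to a unit vector on the sphere (x = cos φ cos λ, y = cos φ sin λ, z = sin φ).
The central angle between the endpoints is δ = arccos(p₁·p₂) ≈ 1.951 rad (111.8°). The total great-circle distance is δ·R ≈ 1.951 × 6371 ≈ 12429 km, so the target fraction is f = 6000/12429 ≈ 0.483.
Interpolate at f ≈ 0.483 with slerp weights a = sin((1−f)δ)/sin δ ≈ 0.911, b = sin(fδ)/sin δ ≈ 0.871.
p = a·p₁ + b·p₂ ≈ (0.470, 0.855, -0.219); φ = arcsin(p_z) ≈ -12.67°, λ = atan2(p_y, p_x) ≈ 61.23°.

≈ lat 13°S, lon 61°E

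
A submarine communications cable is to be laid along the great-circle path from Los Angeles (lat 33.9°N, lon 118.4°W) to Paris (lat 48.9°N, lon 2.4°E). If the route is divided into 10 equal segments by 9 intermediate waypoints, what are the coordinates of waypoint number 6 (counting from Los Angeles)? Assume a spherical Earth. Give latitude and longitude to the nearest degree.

≈ lat 62°N, lon 53°W

The haversine formula gives a central angle δ ≈ 1.429 rad (81.9°) between the endpoints.
Interpolate at f = 6/10 with slerp weights a = sin((1−f)δ)/sin δ ≈ 0.547, b = sin(fδ)/sin δ ≈ 0.764.
p = a·p₁ + b·p₂ ≈ (0.286, -0.378, 0.881); φ = arcsin(p_z) ≈ 61.70°, λ = atan2(p_y, p_x) ≈ -52.89°.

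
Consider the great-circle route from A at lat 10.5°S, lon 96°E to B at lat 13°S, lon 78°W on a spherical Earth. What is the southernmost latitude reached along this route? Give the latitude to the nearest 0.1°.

≈ 75.9°S

The great circle lies in the plane with unit normal n̂ = (p₁ × p₂)/|p₁ × p₂|.
Here n̂_z ≈ -0.244; the vertex latitude is φ_max = arccos|n̂_z| ≈ 75.9°.
Check via Clairaut: cos φ_max = |cos φ₁| · sin C = cos(10.5°)·sin(165.6°) ≈ 0.244, again giving ≈ 75.9°.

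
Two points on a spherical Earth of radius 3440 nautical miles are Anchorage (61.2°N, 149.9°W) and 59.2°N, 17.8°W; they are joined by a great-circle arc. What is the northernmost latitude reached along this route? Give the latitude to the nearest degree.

≈ 77°N

The great circle lies in the plane with unit normal n̂ = (p₁ × p₂)/|p₁ × p₂|.
Here n̂_z ≈ +0.226; the vertex latitude is φ_max = arccos|n̂_z| ≈ 76.9°.
Check via Clairaut: cos φ_max = |cos φ₁| · sin C = cos(61.2°)·sin(28.0°) ≈ 0.226, again giving ≈ 76.9°.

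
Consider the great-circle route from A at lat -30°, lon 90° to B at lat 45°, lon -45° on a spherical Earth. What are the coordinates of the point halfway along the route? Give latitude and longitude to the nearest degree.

≈ lat 18°, lon 36°

Write both endpoints as unit vectors p₁, p₂ with components (cos φ cos λ, cos φ sin λ, sin φ).
The central angle between the endpoints is δ = arccos(p₁·p₂) ≈ 2.476 rad (141.9°).
Interpolate at f = 1/2 with slerp weights a = sin((1−f)δ)/sin δ ≈ 1.531, b = sin(fδ)/sin δ ≈ 1.531.
p = a·p₁ + b·p₂ ≈ (0.765, 0.560, 0.317); φ = arcsin(p_z) ≈ 18.48°, λ = atan2(p_y, p_x) ≈ 36.21°.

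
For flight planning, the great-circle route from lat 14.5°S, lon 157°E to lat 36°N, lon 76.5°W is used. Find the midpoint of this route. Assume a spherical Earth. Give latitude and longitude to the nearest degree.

≈ lat 23°N, lon 150°W

Write both endpoints as unit vectors p₁, p₂ with components (cos φ cos λ, cos φ sin λ, sin φ).
The central angle between the endpoints is δ = arccos(p₁·p₂) ≈ 2.231 rad (127.8°).
Interpolate at f = 1/2 with slerp weights a = sin((1−f)δ)/sin δ ≈ 1.137, b = sin(fδ)/sin δ ≈ 1.137.
p = a·p₁ + b·p₂ ≈ (-0.798, -0.464, 0.384); φ = arcsin(p_z) ≈ 22.55°, λ = atan2(p_y, p_x) ≈ -149.82°.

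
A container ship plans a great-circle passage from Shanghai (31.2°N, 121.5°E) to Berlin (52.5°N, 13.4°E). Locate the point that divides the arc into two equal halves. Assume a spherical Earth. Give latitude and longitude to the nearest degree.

≈ 56°N, 81°E

The haversine formula gives a central angle δ ≈ 1.319 rad (75.6°) between the endpoints.
Interpolate at f = 1/2 with slerp weights a = sin((1−f)δ)/sin δ ≈ 0.633, b = sin(fδ)/sin δ ≈ 0.633.
p = a·p₁ + b·p₂ ≈ (0.092, 0.551, 0.830); φ = arcsin(p_z) ≈ 56.06°, λ = atan2(p_y, p_x) ≈ 80.53°.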